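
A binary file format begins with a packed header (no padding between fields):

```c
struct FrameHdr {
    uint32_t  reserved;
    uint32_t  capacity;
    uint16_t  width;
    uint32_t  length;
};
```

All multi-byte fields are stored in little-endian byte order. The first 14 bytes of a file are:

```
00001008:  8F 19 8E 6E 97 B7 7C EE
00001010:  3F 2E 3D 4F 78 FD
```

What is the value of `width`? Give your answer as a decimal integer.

`width` follows `reserved` (4 B), `capacity` (4 B), so it starts at offset 4 + 4 = 8 and occupies 2 bytes.
Bytes at offsets 8..9: 3F 2E.
Little-endian stores the least-significant byte at the lowest address.
Reassemble most-significant byte first: 2E 3F → 0x2E3F.
0x2E3F = 11839.

11839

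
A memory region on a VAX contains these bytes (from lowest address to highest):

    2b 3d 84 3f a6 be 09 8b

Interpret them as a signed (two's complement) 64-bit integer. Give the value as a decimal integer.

Little-endian: lowest address holds the least-significant byte.
Reassemble most-significant byte first: 8B 09 BE A6 3F 84 3D 2B → 0x8B09BEA63F843D2B.
Top bit is set, so as a signed 64-bit value this is 0x8B09BEA63F843D2B − 2^64 = -8427995606407693013.

-8427995606407693013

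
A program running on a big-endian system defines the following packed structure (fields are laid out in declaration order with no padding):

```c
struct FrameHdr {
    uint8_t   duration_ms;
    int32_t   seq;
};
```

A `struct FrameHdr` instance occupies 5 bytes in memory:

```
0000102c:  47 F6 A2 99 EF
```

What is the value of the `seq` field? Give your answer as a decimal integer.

`seq` follows `duration_ms` (1 byte), so it starts at byte offset 1 and occupies 4 bytes.
Bytes at offsets 1..4: F6 A2 99 EF.
In big-endian order the high byte comes first in memory.
The bytes are already most-significant first: 0xF6A299EF.
Top bit is set, so as a signed 32-bit value this is 0xF6A299EF − 2^32 = -157115921.

-157115921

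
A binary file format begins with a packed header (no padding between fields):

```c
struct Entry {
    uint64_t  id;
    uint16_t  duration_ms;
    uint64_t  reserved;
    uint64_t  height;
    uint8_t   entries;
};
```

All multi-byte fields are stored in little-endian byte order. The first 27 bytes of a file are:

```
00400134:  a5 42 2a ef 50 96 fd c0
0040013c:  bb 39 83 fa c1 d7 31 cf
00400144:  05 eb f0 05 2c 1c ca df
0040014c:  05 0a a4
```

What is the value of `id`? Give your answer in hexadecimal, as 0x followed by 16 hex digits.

`id` is the first field, at byte offset 0, occupying 8 bytes.
Bytes at offsets 0..7: A5 42 2A EF 50 96 FD C0.
In little-endian order the low byte comes first in memory.
Reassemble most-significant byte first: C0 FD 96 50 EF 2A 42 A5 → 0xC0FD9650EF2A42A5.

0xC0FD9650EF2A42A5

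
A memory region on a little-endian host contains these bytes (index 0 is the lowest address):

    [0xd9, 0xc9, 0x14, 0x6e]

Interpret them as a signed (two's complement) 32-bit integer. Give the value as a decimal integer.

1846856153

In little-endian order the low byte comes first in memory.
Reassemble most-significant byte first: 6E 14 C9 D9 → 0x6E14C9D9.
0x6E14C9D9 = 1846856153.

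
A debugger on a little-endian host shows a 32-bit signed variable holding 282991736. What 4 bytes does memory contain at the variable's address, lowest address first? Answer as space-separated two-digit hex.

78 1C DE 10

282991736 in hexadecimal, padded to 32 bits, is 0x10DE1C78.
Split into bytes (most-significant first): 10 DE 1C 78.
Little-endian stores the least-significant byte at the lowest address.
So at ascending addresses the bytes are 78 1C DE 10.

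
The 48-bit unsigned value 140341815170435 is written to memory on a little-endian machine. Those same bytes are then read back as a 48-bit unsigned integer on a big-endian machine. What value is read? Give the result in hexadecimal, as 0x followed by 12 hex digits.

140341815170435 in 48-bit hexadecimal is 0x7FA3E00A5583.
Stored little-endian, the bytes at ascending addresses are 83 55 0A E0 A3 7F.
Read back as big-endian, the last byte is least significant, giving 0x83550AE0A37F.

0x83550AE0A37F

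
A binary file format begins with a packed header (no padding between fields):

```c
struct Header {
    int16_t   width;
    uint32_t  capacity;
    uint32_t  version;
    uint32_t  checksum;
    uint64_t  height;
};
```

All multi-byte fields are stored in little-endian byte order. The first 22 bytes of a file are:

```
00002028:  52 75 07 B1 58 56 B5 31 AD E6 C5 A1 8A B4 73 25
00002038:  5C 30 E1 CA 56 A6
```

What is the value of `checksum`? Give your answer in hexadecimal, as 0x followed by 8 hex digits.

`checksum` follows `width` (2 B), `capacity` (4 B), `version` (4 B), so it starts at offset 2 + 4 + 4 = 10 and occupies 4 bytes.
Bytes at offsets 10..13: C5 A1 8A B4.
In little-endian order the low byte comes first in memory.
Reassemble most-significant byte first: B4 8A A1 C5 → 0xB48AA1C5.

0xB48AA1C5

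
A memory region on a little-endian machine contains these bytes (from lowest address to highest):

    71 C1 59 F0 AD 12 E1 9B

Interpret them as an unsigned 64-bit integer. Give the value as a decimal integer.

11232279483909783921

Little-endian stores the least-significant byte at the lowest address.
Reassemble most-significant byte first: 9B E1 12 AD F0 59 C1 71 → 0x9BE112ADF059C171.
0x9BE112ADF059C171 = 11232279483909783921.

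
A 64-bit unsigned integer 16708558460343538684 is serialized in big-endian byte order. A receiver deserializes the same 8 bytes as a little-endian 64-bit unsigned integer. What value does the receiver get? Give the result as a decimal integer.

18218080673690411239

16708558460343538684 in 64-bit hexadecimal is 0xE7E0B964D99FD3FC.
Stored big-endian, the bytes at ascending addresses are E7 E0 B9 64 D9 9F D3 FC.
Read back as little-endian, the first byte is least significant, giving 0xFCD39FD964B9E0E7.
0xFCD39FD964B9E0E7 = 18218080673690411239.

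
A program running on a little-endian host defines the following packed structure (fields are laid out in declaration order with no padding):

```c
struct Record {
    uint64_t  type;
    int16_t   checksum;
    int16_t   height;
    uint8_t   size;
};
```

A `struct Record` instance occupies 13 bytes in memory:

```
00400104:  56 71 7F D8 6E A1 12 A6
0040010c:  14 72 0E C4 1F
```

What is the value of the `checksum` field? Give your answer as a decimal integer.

29204

`checksum` follows `type` (8 bytes), so it starts at byte offset 8 and occupies 2 bytes.
Bytes at offsets 8..9: 14 72.
Little-endian: lowest address holds the least-significant byte.
Reassemble most-significant byte first: 72 14 → 0x7214.
0x7214 = 29204.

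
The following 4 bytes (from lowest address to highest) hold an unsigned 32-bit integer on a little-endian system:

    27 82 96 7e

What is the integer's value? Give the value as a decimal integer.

Little-endian: lowest address holds the least-significant byte.
Reassemble most-significant byte first: 7E 96 82 27 → 0x7E968227.
0x7E968227 = 2123792935.

2123792935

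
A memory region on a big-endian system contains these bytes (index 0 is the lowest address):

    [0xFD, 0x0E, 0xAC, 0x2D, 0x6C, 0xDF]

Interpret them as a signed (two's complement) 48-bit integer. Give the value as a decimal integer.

-3235516683041

Big-endian stores the most-significant byte at the lowest address.
The bytes are already most-significant first: 0xFD0EAC2D6CDF.
Top bit is set, so as a signed 48-bit value this is 0xFD0EAC2D6CDF − 2^48 = -3235516683041.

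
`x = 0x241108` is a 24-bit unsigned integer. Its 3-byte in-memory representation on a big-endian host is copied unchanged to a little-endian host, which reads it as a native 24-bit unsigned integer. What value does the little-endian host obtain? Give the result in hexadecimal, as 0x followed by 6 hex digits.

0x081124

Stored big-endian, the bytes at ascending addresses are 24 11 08.
Read back as little-endian, the first byte is least significant, giving 0x081124.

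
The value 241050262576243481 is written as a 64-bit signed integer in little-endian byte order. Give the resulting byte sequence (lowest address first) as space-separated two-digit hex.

241050262576243481 in hexadecimal, padded to 64 bits, is 0x035861EFC9DF2319.
Split into bytes (most-significant first): 03 58 61 EF C9 DF 23 19.
Little-endian: lowest address holds the least-significant byte.
So at ascending addresses the bytes are 19 23 DF C9 EF 61 58 03.

19 23 DF C9 EF 61 58 03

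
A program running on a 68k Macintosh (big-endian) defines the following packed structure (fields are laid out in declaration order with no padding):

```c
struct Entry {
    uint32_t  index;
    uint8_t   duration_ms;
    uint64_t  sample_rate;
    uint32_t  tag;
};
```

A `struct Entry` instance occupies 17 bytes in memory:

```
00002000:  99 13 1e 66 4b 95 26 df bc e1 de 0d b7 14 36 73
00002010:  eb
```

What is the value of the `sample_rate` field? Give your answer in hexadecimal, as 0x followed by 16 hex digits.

0x9526DFBCE1DE0DB7

`sample_rate` follows `index` (4 B), `duration_ms` (1 B), so it starts at offset 4 + 1 = 5 and occupies 8 bytes.
Bytes at offsets 5..12: 95 26 DF BC E1 DE 0D B7.
Big-endian: lowest address holds the most-significant byte.
The bytes are already most-significant first: 0x9526DFBCE1DE0DB7.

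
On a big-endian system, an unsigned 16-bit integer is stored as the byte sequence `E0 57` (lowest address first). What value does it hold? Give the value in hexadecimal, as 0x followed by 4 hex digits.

0xE057

Big-endian: lowest address holds the most-significant byte.
The bytes are already most-significant first: 0xE057.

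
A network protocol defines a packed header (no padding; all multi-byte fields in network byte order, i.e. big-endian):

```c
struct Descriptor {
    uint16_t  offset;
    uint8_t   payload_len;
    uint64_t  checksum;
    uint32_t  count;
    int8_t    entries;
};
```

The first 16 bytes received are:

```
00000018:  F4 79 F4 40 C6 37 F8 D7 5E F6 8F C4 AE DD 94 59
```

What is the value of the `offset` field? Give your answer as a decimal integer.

`offset` is the first field, at byte offset 0, occupying 2 bytes.
Bytes at offsets 0..1: F4 79.
Big-endian stores the most-significant byte at the lowest address.
The bytes are already most-significant first: 0xF479.
0xF479 = 62585.

62585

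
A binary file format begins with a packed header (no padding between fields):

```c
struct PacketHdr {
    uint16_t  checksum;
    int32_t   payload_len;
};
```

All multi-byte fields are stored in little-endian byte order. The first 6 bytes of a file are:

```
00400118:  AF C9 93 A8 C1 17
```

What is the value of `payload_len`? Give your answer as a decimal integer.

398567571

`payload_len` follows `checksum` (2 bytes), so it starts at byte offset 2 and occupies 4 bytes.
Bytes at offsets 2..5: 93 A8 C1 17.
In little-endian order the low byte comes first in memory.
Reassemble most-significant byte first: 17 C1 A8 93 → 0x17C1A893.
0x17C1A893 = 398567571.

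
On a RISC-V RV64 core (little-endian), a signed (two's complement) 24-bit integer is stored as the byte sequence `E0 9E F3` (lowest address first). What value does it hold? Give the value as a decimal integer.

-811296

Little-endian: lowest address holds the least-significant byte.
Reassemble most-significant byte first: F3 9E E0 → 0xF39EE0.
Top bit is set, so as a signed 24-bit value this is 0xF39EE0 − 2^24 = -811296.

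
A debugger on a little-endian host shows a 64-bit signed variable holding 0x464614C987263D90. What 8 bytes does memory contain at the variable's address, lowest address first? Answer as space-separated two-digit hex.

Split into bytes (most-significant first): 46 46 14 C9 87 26 3D 90.
In little-endian order the low byte comes first in memory.
So at ascending addresses the bytes are 90 3D 26 87 C9 14 46 46.

90 3D 26 87 C9 14 46 46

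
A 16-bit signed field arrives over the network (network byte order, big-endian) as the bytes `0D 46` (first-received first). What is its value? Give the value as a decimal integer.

3398

Big-endian stores the most-significant byte at the lowest address.
The bytes are already most-significant first: 0x0D46.
0x0D46 = 3398.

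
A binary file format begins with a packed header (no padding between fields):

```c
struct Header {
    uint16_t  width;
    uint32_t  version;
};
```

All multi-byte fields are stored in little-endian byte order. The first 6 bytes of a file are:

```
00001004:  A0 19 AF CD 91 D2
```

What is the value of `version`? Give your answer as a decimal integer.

3532770735

`version` follows `width` (2 bytes), so it starts at byte offset 2 and occupies 4 bytes.
Bytes at offsets 2..5: AF CD 91 D2.
Little-endian stores the least-significant byte at the lowest address.
Reassemble most-significant byte first: D2 91 CD AF → 0xD291CDAF.
0xD291CDAF = 3532770735.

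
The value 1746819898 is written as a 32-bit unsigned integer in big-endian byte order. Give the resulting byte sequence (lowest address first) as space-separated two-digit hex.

68 1E 5B 3A

1746819898 in hexadecimal, padded to 32 bits, is 0x681E5B3A.
Split into bytes (most-significant first): 68 1E 5B 3A.
Big-endian: lowest address holds the most-significant byte.
So the memory order matches the most-significant-first order: 68 1E 5B 3A.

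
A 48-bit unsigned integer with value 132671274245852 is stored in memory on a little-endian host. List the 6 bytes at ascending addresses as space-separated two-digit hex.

132671274245852 in hexadecimal, padded to 48 bits, is 0x78A9F02C5EDC.
Split into bytes (most-significant first): 78 A9 F0 2C 5E DC.
Little-endian: lowest address holds the least-significant byte.
So at ascending addresses the bytes are DC 5E 2C F0 A9 78.

DC 5E 2C F0 A9 78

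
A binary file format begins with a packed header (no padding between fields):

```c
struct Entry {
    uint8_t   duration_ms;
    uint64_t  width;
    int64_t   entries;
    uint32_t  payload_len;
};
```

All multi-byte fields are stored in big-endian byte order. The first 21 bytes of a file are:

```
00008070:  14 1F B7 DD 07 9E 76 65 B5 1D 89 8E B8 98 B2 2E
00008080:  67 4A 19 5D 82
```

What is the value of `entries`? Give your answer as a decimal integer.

2128389222396210791

`entries` follows `duration_ms` (1 B), `width` (8 B), so it starts at offset 1 + 8 = 9 and occupies 8 bytes.
Bytes at offsets 9..16: 1D 89 8E B8 98 B2 2E 67.
Big-endian: lowest address holds the most-significant byte.
The bytes are already most-significant first: 0x1D898EB898B22E67.
0x1D898EB898B22E67 = 2128389222396210791.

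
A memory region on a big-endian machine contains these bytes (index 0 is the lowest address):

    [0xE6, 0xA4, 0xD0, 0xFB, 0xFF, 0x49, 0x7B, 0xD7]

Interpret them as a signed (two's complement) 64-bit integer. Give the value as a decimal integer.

Big-endian stores the most-significant byte at the lowest address.
The bytes are already most-significant first: 0xE6A4D0FBFF497BD7.
Top bit is set, so as a signed 64-bit value this is 0xE6A4D0FBFF497BD7 − 2^64 = -1827105768067204137.

-1827105768067204137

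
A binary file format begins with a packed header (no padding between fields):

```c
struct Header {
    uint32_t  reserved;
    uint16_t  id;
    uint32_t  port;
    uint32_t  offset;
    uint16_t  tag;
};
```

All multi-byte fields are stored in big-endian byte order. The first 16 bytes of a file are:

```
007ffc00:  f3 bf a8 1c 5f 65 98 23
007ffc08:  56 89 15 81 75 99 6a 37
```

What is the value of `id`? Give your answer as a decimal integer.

`id` follows `reserved` (4 bytes), so it starts at byte offset 4 and occupies 2 bytes.
Bytes at offsets 4..5: 5F 65.
Big-endian: lowest address holds the most-significant byte.
The bytes are already most-significant first: 0x5F65.
0x5F65 = 24421.

24421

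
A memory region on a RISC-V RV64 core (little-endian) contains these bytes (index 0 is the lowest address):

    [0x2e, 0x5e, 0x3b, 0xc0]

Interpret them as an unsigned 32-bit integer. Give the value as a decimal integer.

3225116206

Little-endian: lowest address holds the least-significant byte.
Reassemble most-significant byte first: C0 3B 5E 2E → 0xC03B5E2E.
0xC03B5E2E = 3225116206.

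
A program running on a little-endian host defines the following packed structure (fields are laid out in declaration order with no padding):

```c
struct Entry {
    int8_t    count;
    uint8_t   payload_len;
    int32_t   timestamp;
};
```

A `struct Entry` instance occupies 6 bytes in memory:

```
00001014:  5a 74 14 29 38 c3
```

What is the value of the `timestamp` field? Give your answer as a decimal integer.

-1019729644

`timestamp` follows `count` (1 B), `payload_len` (1 B), so it starts at offset 1 + 1 = 2 and occupies 4 bytes.
Bytes at offsets 2..5: 14 29 38 C3.
In little-endian order the low byte comes first in memory.
Reassemble most-significant byte first: C3 38 29 14 → 0xC3382914.
Top bit is set, so as a signed 32-bit value this is 0xC3382914 − 2^32 = -1019729644.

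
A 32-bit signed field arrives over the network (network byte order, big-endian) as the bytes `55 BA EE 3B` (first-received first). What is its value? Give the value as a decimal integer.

In big-endian order the high byte comes first in memory.
The bytes are already most-significant first: 0x55BAEE3B.
0x55BAEE3B = 1438314043.

1438314043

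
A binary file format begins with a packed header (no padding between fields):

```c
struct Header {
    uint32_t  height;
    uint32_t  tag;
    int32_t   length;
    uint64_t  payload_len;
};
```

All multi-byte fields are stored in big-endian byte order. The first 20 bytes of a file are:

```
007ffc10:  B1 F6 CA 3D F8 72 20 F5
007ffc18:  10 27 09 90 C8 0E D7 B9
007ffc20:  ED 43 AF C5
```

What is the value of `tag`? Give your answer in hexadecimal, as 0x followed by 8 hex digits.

0xF87220F5

`tag` follows `height` (4 bytes), so it starts at byte offset 4 and occupies 4 bytes.
Bytes at offsets 4..7: F8 72 20 F5.
Big-endian stores the most-significant byte at the lowest address.
The bytes are already most-significant first: 0xF87220F5.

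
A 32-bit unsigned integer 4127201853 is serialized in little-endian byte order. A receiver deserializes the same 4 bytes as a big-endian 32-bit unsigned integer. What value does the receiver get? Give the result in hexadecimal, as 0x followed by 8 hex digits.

0x3D1A00F6

4127201853 in 32-bit hexadecimal is 0xF6001A3D.
Stored little-endian, the bytes at ascending addresses are 3D 1A 00 F6.
Read back as big-endian, the last byte is least significant, giving 0x3D1A00F6.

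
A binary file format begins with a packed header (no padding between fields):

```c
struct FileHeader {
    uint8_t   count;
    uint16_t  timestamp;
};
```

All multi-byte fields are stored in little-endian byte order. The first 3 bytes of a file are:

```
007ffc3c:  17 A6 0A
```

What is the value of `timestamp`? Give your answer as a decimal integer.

`timestamp` follows `count` (1 byte), so it starts at byte offset 1 and occupies 2 bytes.
Bytes at offsets 1..2: A6 0A.
In little-endian order the low byte comes first in memory.
Reassemble most-significant byte first: 0A A6 → 0x0AA6.
0x0AA6 = 2726.

2726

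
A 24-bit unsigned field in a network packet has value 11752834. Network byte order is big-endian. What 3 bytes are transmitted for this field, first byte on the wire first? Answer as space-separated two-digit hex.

B3 55 82

11752834 in hexadecimal, padded to 24 bits, is 0xB35582.
Split into bytes (most-significant first): B3 55 82.
In big-endian order the high byte comes first in memory.
So the memory order matches the most-significant-first order: B3 55 82.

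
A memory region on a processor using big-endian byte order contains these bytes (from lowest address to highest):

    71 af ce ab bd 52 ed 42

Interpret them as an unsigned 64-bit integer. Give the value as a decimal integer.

8191993484221279554

Big-endian: lowest address holds the most-significant byte.
The bytes are already most-significant first: 0x71AFCEABBD52ED42.
0x71AFCEABBD52ED42 = 8191993484221279554.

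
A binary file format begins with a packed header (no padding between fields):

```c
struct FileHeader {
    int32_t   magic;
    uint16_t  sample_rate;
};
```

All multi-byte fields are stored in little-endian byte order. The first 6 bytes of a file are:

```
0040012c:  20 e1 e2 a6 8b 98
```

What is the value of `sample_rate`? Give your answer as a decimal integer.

39051

`sample_rate` follows `magic` (4 bytes), so it starts at byte offset 4 and occupies 2 bytes.
Bytes at offsets 4..5: 8B 98.
Little-endian: lowest address holds the least-significant byte.
Reassemble most-significant byte first: 98 8B → 0x988B.
0x988B = 39051.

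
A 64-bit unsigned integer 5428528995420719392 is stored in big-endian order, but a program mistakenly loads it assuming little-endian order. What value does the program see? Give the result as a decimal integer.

5428528995420719392 in 64-bit hexadecimal is 0x4B56025C18F5C920.
Stored big-endian, the bytes at ascending addresses are 4B 56 02 5C 18 F5 C9 20.
Read back as little-endian, the first byte is least significant, giving 0x20C9F5185C02564B.
0x20C9F5185C02564B = 2362688964504213067.

2362688964504213067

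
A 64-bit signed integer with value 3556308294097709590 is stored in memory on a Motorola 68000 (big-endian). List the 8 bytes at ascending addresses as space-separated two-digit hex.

31 5A 8B 8D 25 78 2A 16

3556308294097709590 in hexadecimal, padded to 64 bits, is 0x315A8B8D25782A16.
Split into bytes (most-significant first): 31 5A 8B 8D 25 78 2A 16.
Big-endian: lowest address holds the most-significant byte.
So the memory order matches the most-significant-first order: 31 5A 8B 8D 25 78 2A 16.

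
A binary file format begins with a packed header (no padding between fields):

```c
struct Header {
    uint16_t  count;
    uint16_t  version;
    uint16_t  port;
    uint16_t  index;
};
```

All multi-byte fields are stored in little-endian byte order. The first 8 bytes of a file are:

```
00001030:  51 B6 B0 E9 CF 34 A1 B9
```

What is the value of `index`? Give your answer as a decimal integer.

47521

`index` follows `count` (2 B), `version` (2 B), `port` (2 B), so it starts at offset 2 + 2 + 2 = 6 and occupies 2 bytes.
Bytes at offsets 6..7: A1 B9.
Little-endian stores the least-significant byte at the lowest address.
Reassemble most-significant byte first: B9 A1 → 0xB9A1.
0xB9A1 = 47521.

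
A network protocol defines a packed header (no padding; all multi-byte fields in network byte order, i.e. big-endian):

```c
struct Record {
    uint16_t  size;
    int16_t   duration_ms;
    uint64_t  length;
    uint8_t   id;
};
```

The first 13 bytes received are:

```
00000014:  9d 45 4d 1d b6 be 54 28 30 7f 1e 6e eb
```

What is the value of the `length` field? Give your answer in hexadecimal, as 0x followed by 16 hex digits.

0xB6BE5428307F1E6E

`length` follows `size` (2 B), `duration_ms` (2 B), so it starts at offset 2 + 2 = 4 and occupies 8 bytes.
Bytes at offsets 4..11: B6 BE 54 28 30 7F 1E 6E.
Big-endian stores the most-significant byte at the lowest address.
The bytes are already most-significant first: 0xB6BE5428307F1E6E.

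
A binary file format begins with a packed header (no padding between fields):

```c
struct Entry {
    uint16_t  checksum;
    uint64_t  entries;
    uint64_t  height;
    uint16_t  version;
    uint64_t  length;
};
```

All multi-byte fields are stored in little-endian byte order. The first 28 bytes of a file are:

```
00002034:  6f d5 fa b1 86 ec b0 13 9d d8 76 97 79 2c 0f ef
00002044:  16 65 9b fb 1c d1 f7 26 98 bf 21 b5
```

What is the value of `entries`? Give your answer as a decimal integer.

`entries` follows `checksum` (2 bytes), so it starts at byte offset 2 and occupies 8 bytes.
Bytes at offsets 2..9: FA B1 86 EC B0 13 9D D8.
Little-endian: lowest address holds the least-significant byte.
Reassemble most-significant byte first: D8 9D 13 B0 EC 86 B1 FA → 0xD89D13B0EC86B1FA.
0xD89D13B0EC86B1FA = 15608653534139429370.

15608653534139429370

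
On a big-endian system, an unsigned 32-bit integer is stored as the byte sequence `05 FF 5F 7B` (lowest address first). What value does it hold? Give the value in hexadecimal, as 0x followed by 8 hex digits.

In big-endian order the high byte comes first in memory.
The bytes are already most-significant first: 0x05FF5F7B.

0x05FF5F7B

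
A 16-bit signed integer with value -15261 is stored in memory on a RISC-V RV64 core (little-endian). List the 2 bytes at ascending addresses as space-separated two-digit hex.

Two's complement of -15261 in 16 bits: 15261 = 0x3B9D; invert → 0xC462; add 1 → 0xC463.
Split into bytes (most-significant first): C4 63.
In little-endian order the low byte comes first in memory.
So at ascending addresses the bytes are 63 C4.

63 C4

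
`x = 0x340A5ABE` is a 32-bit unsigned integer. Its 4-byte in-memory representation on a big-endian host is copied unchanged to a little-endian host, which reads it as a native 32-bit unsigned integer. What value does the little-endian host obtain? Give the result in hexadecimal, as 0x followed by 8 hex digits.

0xBE5A0A34

Stored big-endian, the bytes at ascending addresses are 34 0A 5A BE.
Read back as little-endian, the first byte is least significant, giving 0xBE5A0A34.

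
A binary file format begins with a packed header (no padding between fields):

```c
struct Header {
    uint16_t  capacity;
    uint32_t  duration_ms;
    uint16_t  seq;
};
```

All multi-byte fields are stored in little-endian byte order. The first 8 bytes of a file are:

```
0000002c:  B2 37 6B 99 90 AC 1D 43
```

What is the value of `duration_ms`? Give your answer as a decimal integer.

2895157611

`duration_ms` follows `capacity` (2 bytes), so it starts at byte offset 2 and occupies 4 bytes.
Bytes at offsets 2..5: 6B 99 90 AC.
Little-endian: lowest address holds the least-significant byte.
Reassemble most-significant byte first: AC 90 99 6B → 0xAC90996B.
0xAC90996B = 2895157611.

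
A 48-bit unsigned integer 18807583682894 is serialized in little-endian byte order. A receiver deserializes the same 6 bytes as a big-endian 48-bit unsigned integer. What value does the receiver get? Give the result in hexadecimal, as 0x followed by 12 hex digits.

0x4E3158FB1A11

18807583682894 in 48-bit hexadecimal is 0x111AFB58314E.
Stored little-endian, the bytes at ascending addresses are 4E 31 58 FB 1A 11.
Read back as big-endian, the last byte is least significant, giving 0x4E3158FB1A11.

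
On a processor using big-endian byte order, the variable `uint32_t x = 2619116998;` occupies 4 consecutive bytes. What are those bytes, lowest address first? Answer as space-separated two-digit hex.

2619116998 in hexadecimal, padded to 32 bits, is 0x9C1C8DC6.
Split into bytes (most-significant first): 9C 1C 8D C6.
Big-endian: lowest address holds the most-significant byte.
So the memory order matches the most-significant-first order: 9C 1C 8D C6.

9C 1C 8D C6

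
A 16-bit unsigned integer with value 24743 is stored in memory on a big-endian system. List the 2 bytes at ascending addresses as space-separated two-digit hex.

60 A7

24743 in hexadecimal, padded to 16 bits, is 0x60A7.
Split into bytes (most-significant first): 60 A7.
Big-endian stores the most-significant byte at the lowest address.
So the memory order matches the most-significant-first order: 60 A7.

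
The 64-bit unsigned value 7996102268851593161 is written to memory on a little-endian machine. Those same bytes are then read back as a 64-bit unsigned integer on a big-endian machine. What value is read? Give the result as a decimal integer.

14492470328193513326

7996102268851593161 in 64-bit hexadecimal is 0x6EF7DCA5FA981FC9.
Stored little-endian, the bytes at ascending addresses are C9 1F 98 FA A5 DC F7 6E.
Read back as big-endian, the last byte is least significant, giving 0xC91F98FAA5DCF76E.
0xC91F98FAA5DCF76E = 14492470328193513326.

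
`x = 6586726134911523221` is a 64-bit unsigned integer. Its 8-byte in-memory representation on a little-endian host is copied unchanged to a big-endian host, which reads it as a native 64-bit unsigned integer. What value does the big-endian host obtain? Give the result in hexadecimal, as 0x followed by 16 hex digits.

6586726134911523221 in 64-bit hexadecimal is 0x5B68C085902ED995.
Stored little-endian, the bytes at ascending addresses are 95 D9 2E 90 85 C0 68 5B.
Read back as big-endian, the last byte is least significant, giving 0x95D92E9085C0685B.

0x95D92E9085C0685B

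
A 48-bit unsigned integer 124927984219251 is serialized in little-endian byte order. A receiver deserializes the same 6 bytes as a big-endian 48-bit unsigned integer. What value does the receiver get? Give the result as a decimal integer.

124927984219251 in 48-bit hexadecimal is 0x719F101F3473.
Stored little-endian, the bytes at ascending addresses are 73 34 1F 10 9F 71.
Read back as big-endian, the last byte is least significant, giving 0x73341F109F71.
0x73341F109F71 = 126667696676721.

126667696676721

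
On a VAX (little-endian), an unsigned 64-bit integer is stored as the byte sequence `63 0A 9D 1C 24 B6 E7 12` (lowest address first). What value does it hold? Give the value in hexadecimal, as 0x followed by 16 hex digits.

In little-endian order the low byte comes first in memory.
Reassemble most-significant byte first: 12 E7 B6 24 1C 9D 0A 63 → 0x12E7B6241C9D0A63.

0x12E7B6241C9D0A63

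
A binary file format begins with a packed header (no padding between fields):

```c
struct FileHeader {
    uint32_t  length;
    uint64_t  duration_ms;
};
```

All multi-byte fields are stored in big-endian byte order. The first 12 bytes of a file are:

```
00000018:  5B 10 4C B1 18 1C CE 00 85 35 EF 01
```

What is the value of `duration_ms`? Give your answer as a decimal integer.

`duration_ms` follows `length` (4 bytes), so it starts at byte offset 4 and occupies 8 bytes.
Bytes at offsets 4..11: 18 1C CE 00 85 35 EF 01.
Big-endian stores the most-significant byte at the lowest address.
The bytes are already most-significant first: 0x181CCE008535EF01.
0x181CCE008535EF01 = 1737490057888395009.

1737490057888395009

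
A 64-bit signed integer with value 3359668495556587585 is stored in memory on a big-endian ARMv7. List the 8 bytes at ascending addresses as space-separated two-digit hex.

3359668495556587585 in hexadecimal, padded to 64 bits, is 0x2E9FF0B248B8B041.
Split into bytes (most-significant first): 2E 9F F0 B2 48 B8 B0 41.
Big-endian stores the most-significant byte at the lowest address.
So the memory order matches the most-significant-first order: 2E 9F F0 B2 48 B8 B0 41.

2E 9F F0 B2 48 B8 B0 41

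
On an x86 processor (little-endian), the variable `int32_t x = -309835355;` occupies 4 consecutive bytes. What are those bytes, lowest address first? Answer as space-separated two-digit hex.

Two's complement of -309835355 in 32 bits: 309835355 = 0x1277B65B; invert → 0xED8849A4; add 1 → 0xED8849A5.
Split into bytes (most-significant first): ED 88 49 A5.
Little-endian stores the least-significant byte at the lowest address.
So at ascending addresses the bytes are A5 49 88 ED.

A5 49 88 ED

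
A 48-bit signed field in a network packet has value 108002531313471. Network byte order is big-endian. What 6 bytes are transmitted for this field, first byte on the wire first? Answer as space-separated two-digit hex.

108002531313471 in hexadecimal, padded to 48 bits, is 0x623A4C83873F.
Split into bytes (most-significant first): 62 3A 4C 83 87 3F.
Big-endian: lowest address holds the most-significant byte.
So the memory order matches the most-significant-first order: 62 3A 4C 83 87 3F.

62 3A 4C 83 87 3F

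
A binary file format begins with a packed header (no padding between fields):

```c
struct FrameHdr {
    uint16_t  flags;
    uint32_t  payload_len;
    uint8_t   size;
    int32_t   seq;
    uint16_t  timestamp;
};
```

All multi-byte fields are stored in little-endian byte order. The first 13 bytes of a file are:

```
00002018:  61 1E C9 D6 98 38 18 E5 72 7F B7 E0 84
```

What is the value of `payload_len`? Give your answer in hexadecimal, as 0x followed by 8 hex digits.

`payload_len` follows `flags` (2 bytes), so it starts at byte offset 2 and occupies 4 bytes.
Bytes at offsets 2..5: C9 D6 98 38.
Little-endian: lowest address holds the least-significant byte.
Reassemble most-significant byte first: 38 98 D6 C9 → 0x3898D6C9.

0x3898D6C9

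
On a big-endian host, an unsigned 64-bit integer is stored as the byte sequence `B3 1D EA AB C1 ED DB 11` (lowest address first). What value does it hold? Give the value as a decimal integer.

12906730130527607569

Big-endian stores the most-significant byte at the lowest address.
The bytes are already most-significant first: 0xB31DEAABC1EDDB11.
0xB31DEAABC1EDDB11 = 12906730130527607569.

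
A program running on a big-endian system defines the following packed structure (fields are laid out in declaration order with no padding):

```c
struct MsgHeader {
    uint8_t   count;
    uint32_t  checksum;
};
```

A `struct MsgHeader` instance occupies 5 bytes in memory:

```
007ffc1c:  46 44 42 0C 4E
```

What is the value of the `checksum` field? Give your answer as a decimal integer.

1145179214

`checksum` follows `count` (1 byte), so it starts at byte offset 1 and occupies 4 bytes.
Bytes at offsets 1..4: 44 42 0C 4E.
Big-endian: lowest address holds the most-significant byte.
The bytes are already most-significant first: 0x44420C4E.
0x44420C4E = 1145179214.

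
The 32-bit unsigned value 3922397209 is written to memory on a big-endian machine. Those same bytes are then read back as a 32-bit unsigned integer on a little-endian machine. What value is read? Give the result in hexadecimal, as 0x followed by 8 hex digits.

0x1908CBE9

3922397209 in 32-bit hexadecimal is 0xE9CB0819.
Stored big-endian, the bytes at ascending addresses are E9 CB 08 19.
Read back as little-endian, the first byte is least significant, giving 0x1908CBE9.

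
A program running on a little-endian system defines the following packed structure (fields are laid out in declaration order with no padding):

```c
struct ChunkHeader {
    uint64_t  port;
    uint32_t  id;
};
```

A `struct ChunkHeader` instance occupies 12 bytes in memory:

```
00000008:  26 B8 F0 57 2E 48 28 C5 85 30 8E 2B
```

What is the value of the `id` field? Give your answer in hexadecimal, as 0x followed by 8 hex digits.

0x2B8E3085

`id` follows `port` (8 bytes), so it starts at byte offset 8 and occupies 4 bytes.
Bytes at offsets 8..11: 85 30 8E 2B.
In little-endian order the low byte comes first in memory.
Reassemble most-significant byte first: 2B 8E 30 85 → 0x2B8E3085.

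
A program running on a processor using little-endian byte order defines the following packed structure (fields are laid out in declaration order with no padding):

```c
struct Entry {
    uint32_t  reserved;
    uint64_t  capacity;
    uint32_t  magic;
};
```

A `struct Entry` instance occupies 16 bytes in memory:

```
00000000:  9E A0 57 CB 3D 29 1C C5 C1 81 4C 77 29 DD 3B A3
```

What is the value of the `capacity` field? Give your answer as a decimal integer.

8596388457979062589

`capacity` follows `reserved` (4 bytes), so it starts at byte offset 4 and occupies 8 bytes.
Bytes at offsets 4..11: 3D 29 1C C5 C1 81 4C 77.
In little-endian order the low byte comes first in memory.
Reassemble most-significant byte first: 77 4C 81 C1 C5 1C 29 3D → 0x774C81C1C51C293D.
0x774C81C1C51C293D = 8596388457979062589.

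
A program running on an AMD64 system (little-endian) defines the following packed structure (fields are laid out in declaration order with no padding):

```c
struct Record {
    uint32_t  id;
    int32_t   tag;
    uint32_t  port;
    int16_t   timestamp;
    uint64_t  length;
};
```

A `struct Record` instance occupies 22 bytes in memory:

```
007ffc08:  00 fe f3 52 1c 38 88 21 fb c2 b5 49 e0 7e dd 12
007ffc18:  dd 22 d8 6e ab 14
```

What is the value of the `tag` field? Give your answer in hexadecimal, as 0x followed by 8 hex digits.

`tag` follows `id` (4 bytes), so it starts at byte offset 4 and occupies 4 bytes.
Bytes at offsets 4..7: 1C 38 88 21.
Little-endian: lowest address holds the least-significant byte.
Reassemble most-significant byte first: 21 88 38 1C → 0x2188381C.

0x2188381C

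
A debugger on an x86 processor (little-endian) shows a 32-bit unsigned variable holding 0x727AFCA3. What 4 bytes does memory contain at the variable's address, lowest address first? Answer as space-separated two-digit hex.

Split into bytes (most-significant first): 72 7A FC A3.
In little-endian order the low byte comes first in memory.
So at ascending addresses the bytes are A3 FC 7A 72.

A3 FC 7A 72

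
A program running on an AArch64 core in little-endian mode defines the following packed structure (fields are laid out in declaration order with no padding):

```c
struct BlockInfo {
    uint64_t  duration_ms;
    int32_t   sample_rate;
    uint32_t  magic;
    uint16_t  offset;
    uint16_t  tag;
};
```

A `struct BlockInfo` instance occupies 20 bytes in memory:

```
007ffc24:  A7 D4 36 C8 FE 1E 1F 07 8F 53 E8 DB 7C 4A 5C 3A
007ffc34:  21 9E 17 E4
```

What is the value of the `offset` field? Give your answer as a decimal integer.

40481

`offset` follows `duration_ms` (8 B), `sample_rate` (4 B), `magic` (4 B), so it starts at offset 8 + 4 + 4 = 16 and occupies 2 bytes.
Bytes at offsets 16..17: 21 9E.
In little-endian order the low byte comes first in memory.
Reassemble most-significant byte first: 9E 21 → 0x9E21.
0x9E21 = 40481.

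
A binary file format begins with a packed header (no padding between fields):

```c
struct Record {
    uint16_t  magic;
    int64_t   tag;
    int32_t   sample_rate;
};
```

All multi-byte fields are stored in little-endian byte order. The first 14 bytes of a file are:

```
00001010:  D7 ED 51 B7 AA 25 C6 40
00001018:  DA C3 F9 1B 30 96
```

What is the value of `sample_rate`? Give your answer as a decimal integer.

-1775232007

`sample_rate` follows `magic` (2 B), `tag` (8 B), so it starts at offset 2 + 8 = 10 and occupies 4 bytes.
Bytes at offsets 10..13: F9 1B 30 96.
Little-endian: lowest address holds the least-significant byte.
Reassemble most-significant byte first: 96 30 1B F9 → 0x96301BF9.
Top bit is set, so as a signed 32-bit value this is 0x96301BF9 − 2^32 = -1775232007.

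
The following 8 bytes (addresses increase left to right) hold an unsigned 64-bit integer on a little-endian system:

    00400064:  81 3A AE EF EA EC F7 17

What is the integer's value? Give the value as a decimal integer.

1727109475907549825

Little-endian stores the least-significant byte at the lowest address.
Reassemble most-significant byte first: 17 F7 EC EA EF AE 3A 81 → 0x17F7ECEAEFAE3A81.
0x17F7ECEAEFAE3A81 = 1727109475907549825.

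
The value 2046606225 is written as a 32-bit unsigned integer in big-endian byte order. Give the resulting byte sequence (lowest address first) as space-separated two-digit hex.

2046606225 in hexadecimal, padded to 32 bits, is 0x79FCBB91.
Split into bytes (most-significant first): 79 FC BB 91.
In big-endian order the high byte comes first in memory.
So the memory order matches the most-significant-first order: 79 FC BB 91.

79 FC BB 91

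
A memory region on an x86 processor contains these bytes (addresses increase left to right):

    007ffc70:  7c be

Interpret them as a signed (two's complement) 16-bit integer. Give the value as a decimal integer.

Little-endian stores the least-significant byte at the lowest address.
Reassemble most-significant byte first: BE 7C → 0xBE7C.
Top bit is set, so as a signed 16-bit value this is 0xBE7C − 2^16 = -16772.

-16772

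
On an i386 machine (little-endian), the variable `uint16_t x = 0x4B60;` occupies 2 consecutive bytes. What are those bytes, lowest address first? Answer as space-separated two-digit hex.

Split into bytes (most-significant first): 4B 60.
In little-endian order the low byte comes first in memory.
So at ascending addresses the bytes are 60 4B.

60 4B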